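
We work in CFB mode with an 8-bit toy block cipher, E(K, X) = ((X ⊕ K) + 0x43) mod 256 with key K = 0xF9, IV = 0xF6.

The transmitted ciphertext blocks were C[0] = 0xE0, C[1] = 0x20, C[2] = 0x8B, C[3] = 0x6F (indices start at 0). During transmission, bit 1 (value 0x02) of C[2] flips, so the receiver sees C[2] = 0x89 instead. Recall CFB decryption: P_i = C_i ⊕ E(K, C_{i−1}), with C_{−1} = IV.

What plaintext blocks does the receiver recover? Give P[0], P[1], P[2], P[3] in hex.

Only C[2] changed, to 0x89. In CFB, a change in C_i flips the same bit in P_i and garbles P_{i+1}. Decrypting the received ciphertext:
P[0]: E(K, 0xF6) = 0x52; 0xE0 ⊕ 0x52 = 0xB2.
P[1]: E(K, 0xE0) = 0x5C; 0x20 ⊕ 0x5C = 0x7C.
P[2]: E(K, 0x20) = 0x1C; 0x89 ⊕ 0x1C = 0x95.
P[3]: E(K, 0x89) = 0xB3; 0x6F ⊕ 0xB3 = 0xDC.
Blocks that differ from the original plaintext: P[2], P[3].

P[0] = 0xB2, P[1] = 0x7C, P[2] = 0x95, P[3] = 0xDC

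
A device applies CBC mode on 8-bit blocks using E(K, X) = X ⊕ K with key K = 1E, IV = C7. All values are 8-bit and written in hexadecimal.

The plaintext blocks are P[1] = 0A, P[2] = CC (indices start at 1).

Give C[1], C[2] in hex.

C[1] = D3, C[2] = 01

CBC encryption: C_i = E(K, P_i ⊕ C_{i−1}), with C_{0} = IV.
C[1]: P[1] ⊕ C7 = CD; E(K, CD) = D3.
C[2]: P[2] ⊕ D3 = 1F; E(K, 1F) = 01.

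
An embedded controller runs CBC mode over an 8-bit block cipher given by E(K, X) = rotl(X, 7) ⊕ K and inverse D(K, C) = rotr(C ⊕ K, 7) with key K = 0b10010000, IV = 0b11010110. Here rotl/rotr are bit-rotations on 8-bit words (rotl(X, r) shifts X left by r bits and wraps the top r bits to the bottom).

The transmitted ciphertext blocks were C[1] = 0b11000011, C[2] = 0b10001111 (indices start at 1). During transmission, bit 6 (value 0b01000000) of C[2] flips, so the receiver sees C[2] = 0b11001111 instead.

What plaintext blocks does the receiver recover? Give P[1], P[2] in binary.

P[1] = 0b01110000, P[2] = 0b01111101

CBC decryption: P_i = D(K, C_i) ⊕ C_{i−1}, with C_{0} = IV.
Only C[2] changed, to 0b11001111. In CBC, a change in C_i garbles P_i and flips the same bit in P_{i+1}. Decrypting the received ciphertext:
P[1]: D(K, 0b11000011) = 0b10100110; 0b10100110 ⊕ 0b11010110 = 0b01110000.
P[2]: D(K, 0b11001111) = 0b10111110; 0b10111110 ⊕ 0b11000011 = 0b01111101.
Blocks that differ from the original plaintext: P[2].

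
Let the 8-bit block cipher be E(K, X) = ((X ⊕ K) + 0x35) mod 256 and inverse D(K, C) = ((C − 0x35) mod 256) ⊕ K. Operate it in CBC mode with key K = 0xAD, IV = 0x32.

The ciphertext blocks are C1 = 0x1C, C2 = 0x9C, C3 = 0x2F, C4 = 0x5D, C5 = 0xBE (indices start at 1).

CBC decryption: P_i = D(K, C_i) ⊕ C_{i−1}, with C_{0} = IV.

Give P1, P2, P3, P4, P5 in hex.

P1: D(K, 0x1C) = 0x4A; 0x4A ⊕ 0x32 = 0x78.
P2: D(K, 0x9C) = 0xCA; 0xCA ⊕ 0x1C = 0xD6.
P3: D(K, 0x2F) = 0x57; 0x57 ⊕ 0x9C = 0xCB.
P4: D(K, 0x5D) = 0x85; 0x85 ⊕ 0x2F = 0xAA.
P5: D(K, 0xBE) = 0x24; 0x24 ⊕ 0x5D = 0x79.

P1 = 0x78, P2 = 0xD6, P3 = 0xCB, P4 = 0xAA, P5 = 0x79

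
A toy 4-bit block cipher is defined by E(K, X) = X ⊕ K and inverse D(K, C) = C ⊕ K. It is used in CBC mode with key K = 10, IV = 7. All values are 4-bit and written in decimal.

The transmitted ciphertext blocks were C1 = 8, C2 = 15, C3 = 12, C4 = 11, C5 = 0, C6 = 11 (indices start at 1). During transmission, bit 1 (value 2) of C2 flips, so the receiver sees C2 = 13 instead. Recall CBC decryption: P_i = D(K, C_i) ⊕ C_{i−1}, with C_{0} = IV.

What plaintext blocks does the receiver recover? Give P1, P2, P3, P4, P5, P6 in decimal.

Only C2 changed, to 13. In CBC, a change in C_i garbles P_i and flips the same bit in P_{i+1}. Decrypting the received ciphertext:
P1: D(K, 8) = 2; 2 ⊕ 7 = 5.
P2: D(K, 13) = 7; 7 ⊕ 8 = 15.
P3: D(K, 12) = 6; 6 ⊕ 13 = 11.
P4: D(K, 11) = 1; 1 ⊕ 12 = 13.
P5: D(K, 0) = 10; 10 ⊕ 11 = 1.
P6: D(K, 11) = 1; 1 ⊕ 0 = 1.
Blocks that differ from the original plaintext: P2, P3.

P1 = 5, P2 = 15, P3 = 11, P4 = 13, P5 = 1, P6 = 1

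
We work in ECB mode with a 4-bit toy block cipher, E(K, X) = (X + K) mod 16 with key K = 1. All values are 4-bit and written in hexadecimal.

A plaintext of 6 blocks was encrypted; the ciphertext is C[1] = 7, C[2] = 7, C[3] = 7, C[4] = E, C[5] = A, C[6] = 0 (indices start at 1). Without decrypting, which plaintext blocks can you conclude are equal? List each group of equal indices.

P[1] = P[2] = P[3]

ECB encrypts each block independently with the same key, so equal ciphertext blocks imply equal plaintext blocks.
C[1] = C[2] = C[3] = 7, so P[1] = P[2] = P[3].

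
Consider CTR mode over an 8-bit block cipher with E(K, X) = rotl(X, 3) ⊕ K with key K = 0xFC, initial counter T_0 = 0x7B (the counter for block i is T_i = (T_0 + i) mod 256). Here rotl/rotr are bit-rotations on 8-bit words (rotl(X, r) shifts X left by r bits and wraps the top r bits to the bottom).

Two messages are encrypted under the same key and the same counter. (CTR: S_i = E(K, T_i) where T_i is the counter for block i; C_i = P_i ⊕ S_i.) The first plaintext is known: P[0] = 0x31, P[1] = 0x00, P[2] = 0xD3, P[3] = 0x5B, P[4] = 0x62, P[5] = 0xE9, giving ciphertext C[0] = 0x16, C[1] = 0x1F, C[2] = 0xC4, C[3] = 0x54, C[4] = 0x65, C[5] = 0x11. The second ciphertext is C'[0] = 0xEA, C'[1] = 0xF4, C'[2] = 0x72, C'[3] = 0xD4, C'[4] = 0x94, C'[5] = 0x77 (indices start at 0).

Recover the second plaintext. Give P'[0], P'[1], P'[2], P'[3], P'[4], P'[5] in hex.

P'[0] = 0xCD, P'[1] = 0xEB, P'[2] = 0x65, P'[3] = 0xDB, P'[4] = 0x93, P'[5] = 0x8F

In CTR with a reused counter, both messages share the same keystream S_i, so C_i ⊕ C'_i = P_i ⊕ P'_i and thus P'_i = P_i ⊕ C_i ⊕ C'_i.
P'[0]: 0x31 ⊕ 0x16 ⊕ 0xEA = 0xCD.
P'[1]: 0x00 ⊕ 0x1F ⊕ 0xF4 = 0xEB.
P'[2]: 0xD3 ⊕ 0xC4 ⊕ 0x72 = 0x65.
P'[3]: 0x5B ⊕ 0x54 ⊕ 0xD4 = 0xDB.
P'[4]: 0x62 ⊕ 0x65 ⊕ 0x94 = 0x93.
P'[5]: 0xE9 ⊕ 0x11 ⊕ 0x77 = 0x8F.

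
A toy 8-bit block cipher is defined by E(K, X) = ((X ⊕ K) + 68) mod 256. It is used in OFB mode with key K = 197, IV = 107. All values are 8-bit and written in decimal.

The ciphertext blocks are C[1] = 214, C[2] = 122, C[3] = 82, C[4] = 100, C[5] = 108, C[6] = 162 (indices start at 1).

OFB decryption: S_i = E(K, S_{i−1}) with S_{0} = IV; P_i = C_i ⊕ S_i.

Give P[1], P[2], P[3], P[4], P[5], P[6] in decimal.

P[1]: S = E(K, 107) = 242; 214 ⊕ 242 = 36.
P[2]: S = E(K, 242) = 123; 122 ⊕ 123 = 1.
P[3]: S = E(K, 123) = 2; 82 ⊕ 2 = 80.
P[4]: S = E(K, 2) = 11; 100 ⊕ 11 = 111.
P[5]: S = E(K, 11) = 18; 108 ⊕ 18 = 126.
P[6]: S = E(K, 18) = 27; 162 ⊕ 27 = 185.

P[1] = 36, P[2] = 1, P[3] = 80, P[4] = 111, P[5] = 126, P[6] = 185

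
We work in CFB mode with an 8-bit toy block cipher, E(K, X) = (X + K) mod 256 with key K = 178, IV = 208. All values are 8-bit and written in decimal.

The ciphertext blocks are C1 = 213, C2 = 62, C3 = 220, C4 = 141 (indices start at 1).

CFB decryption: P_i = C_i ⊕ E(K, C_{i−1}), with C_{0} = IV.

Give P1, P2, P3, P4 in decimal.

P1: E(K, 208) = 130; 213 ⊕ 130 = 87.
P2: E(K, 213) = 135; 62 ⊕ 135 = 185.
P3: E(K, 62) = 240; 220 ⊕ 240 = 44.
P4: E(K, 220) = 142; 141 ⊕ 142 = 3.

P1 = 87, P2 = 185, P3 = 44, P4 = 3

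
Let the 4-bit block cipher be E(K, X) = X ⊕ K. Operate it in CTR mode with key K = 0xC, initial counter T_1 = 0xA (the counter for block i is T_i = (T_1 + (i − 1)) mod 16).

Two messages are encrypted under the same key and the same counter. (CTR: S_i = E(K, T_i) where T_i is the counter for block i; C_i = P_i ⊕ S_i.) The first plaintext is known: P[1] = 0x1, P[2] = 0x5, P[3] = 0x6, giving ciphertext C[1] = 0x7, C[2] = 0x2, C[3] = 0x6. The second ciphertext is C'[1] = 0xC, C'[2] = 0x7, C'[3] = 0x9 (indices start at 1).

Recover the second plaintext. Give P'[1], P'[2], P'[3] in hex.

P'[1] = 0xA, P'[2] = 0x0, P'[3] = 0x9

In CTR with a reused counter, both messages share the same keystream S_i, so C_i ⊕ C'_i = P_i ⊕ P'_i and thus P'_i = P_i ⊕ C_i ⊕ C'_i.
P'[1]: 0x1 ⊕ 0x7 ⊕ 0xC = 0xA.
P'[2]: 0x5 ⊕ 0x2 ⊕ 0x7 = 0x0.
P'[3]: 0x6 ⊕ 0x6 ⊕ 0x9 = 0x9.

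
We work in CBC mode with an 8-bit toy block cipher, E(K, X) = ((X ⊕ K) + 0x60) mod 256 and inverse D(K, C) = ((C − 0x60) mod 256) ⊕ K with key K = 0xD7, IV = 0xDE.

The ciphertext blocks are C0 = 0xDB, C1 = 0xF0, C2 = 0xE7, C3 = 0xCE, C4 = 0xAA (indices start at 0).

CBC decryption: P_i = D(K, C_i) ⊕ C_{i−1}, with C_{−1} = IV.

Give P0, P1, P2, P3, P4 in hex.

P0: D(K, 0xDB) = 0xAC; 0xAC ⊕ 0xDE = 0x72.
P1: D(K, 0xF0) = 0x47; 0x47 ⊕ 0xDB = 0x9C.
P2: D(K, 0xE7) = 0x50; 0x50 ⊕ 0xF0 = 0xA0.
P3: D(K, 0xCE) = 0xB9; 0xB9 ⊕ 0xE7 = 0x5E.
P4: D(K, 0xAA) = 0x9D; 0x9D ⊕ 0xCE = 0x53.

P0 = 0x72, P1 = 0x9C, P2 = 0xA0, P3 = 0x5E, P4 = 0x53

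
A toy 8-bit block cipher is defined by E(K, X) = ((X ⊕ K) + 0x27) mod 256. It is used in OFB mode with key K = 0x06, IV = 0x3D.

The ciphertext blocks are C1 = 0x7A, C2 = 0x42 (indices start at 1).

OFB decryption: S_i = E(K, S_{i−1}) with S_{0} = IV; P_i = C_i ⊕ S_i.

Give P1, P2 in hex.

P1: S = E(K, 0x3D) = 0x62; 0x7A ⊕ 0x62 = 0x18.
P2: S = E(K, 0x62) = 0x8B; 0x42 ⊕ 0x8B = 0xC9.

P1 = 0x18, P2 = 0xC9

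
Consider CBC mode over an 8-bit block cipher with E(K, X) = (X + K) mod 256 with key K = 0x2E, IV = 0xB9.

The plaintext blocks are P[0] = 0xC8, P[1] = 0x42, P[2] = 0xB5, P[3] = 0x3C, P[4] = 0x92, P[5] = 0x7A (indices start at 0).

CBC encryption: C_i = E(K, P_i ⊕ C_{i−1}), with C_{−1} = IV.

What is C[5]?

C[5] = 0x0E

C[0]: P[0] ⊕ 0xB9 = 0x71; E(K, 0x71) = 0x9F.
C[1]: P[1] ⊕ 0x9F = 0xDD; E(K, 0xDD) = 0x0B.
C[2]: P[2] ⊕ 0x0B = 0xBE; E(K, 0xBE) = 0xEC.
C[3]: P[3] ⊕ 0xEC = 0xD0; E(K, 0xD0) = 0xFE.
C[4]: P[4] ⊕ 0xFE = 0x6C; E(K, 0x6C) = 0x9A.
C[5]: P[5] ⊕ 0x9A = 0xE0; E(K, 0xE0) = 0x0E.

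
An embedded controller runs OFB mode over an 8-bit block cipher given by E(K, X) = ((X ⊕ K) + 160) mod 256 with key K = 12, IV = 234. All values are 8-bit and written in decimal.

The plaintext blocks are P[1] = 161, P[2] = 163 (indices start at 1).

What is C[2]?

C[2] = 137

OFB encryption: S_i = E(K, S_{i−1}) with S_{0} = IV; C_i = P_i ⊕ S_i.
C[1]: S = E(K, 234) = 134; 161 ⊕ 134 = 39.
C[2]: S = E(K, 134) = 42; 163 ⊕ 42 = 137.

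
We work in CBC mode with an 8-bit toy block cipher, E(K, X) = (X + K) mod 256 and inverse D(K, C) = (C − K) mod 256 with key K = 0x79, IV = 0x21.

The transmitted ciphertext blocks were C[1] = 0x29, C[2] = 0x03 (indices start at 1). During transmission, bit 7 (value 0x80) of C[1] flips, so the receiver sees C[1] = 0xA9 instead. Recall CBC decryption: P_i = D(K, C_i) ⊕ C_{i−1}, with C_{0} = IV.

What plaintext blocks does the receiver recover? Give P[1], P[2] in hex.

P[1] = 0x11, P[2] = 0x23

Only C[1] changed, to 0xA9. In CBC, a change in C_i garbles P_i and flips the same bit in P_{i+1}. Decrypting the received ciphertext:
P[1]: D(K, 0xA9) = 0x30; 0x30 ⊕ 0x21 = 0x11.
P[2]: D(K, 0x03) = 0x8A; 0x8A ⊕ 0xA9 = 0x23.
Blocks that differ from the original plaintext: P[1], P[2].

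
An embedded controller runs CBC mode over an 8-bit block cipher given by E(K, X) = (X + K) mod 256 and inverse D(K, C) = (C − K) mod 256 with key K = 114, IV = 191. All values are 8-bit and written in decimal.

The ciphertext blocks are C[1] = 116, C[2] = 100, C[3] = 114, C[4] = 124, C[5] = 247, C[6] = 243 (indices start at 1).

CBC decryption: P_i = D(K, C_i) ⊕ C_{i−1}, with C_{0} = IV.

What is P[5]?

P[5]: D(K, 247) = 133; 133 ⊕ 124 = 249.

P[5] = 249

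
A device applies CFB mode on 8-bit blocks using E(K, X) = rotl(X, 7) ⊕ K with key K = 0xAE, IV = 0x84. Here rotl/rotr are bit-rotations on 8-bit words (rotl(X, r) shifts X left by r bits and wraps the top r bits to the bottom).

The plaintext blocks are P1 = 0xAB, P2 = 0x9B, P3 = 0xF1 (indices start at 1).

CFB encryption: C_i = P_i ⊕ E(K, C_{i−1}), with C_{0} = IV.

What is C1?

C1: E(K, 0x84) = 0xEC; 0xAB ⊕ 0xEC = 0x47.

C1 = 0x47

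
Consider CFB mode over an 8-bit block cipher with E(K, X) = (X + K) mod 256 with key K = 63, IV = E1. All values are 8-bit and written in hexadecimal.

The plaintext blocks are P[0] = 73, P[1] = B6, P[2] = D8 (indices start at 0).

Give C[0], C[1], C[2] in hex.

CFB encryption: C_i = P_i ⊕ E(K, C_{i−1}), with C_{−1} = IV.
C[0]: E(K, E1) = 44; 73 ⊕ 44 = 37.
C[1]: E(K, 37) = 9A; B6 ⊕ 9A = 2C.
C[2]: E(K, 2C) = 8F; D8 ⊕ 8F = 57.

C[0] = 37, C[1] = 2C, C[2] = 57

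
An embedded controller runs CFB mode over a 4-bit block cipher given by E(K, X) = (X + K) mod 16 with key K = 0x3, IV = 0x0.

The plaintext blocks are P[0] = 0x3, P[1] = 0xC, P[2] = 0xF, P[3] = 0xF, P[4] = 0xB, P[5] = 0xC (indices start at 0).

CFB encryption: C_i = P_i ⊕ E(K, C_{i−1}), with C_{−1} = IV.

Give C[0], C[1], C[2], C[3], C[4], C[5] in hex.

C[0]: E(K, 0x0) = 0x3; 0x3 ⊕ 0x3 = 0x0.
C[1]: E(K, 0x0) = 0x3; 0xC ⊕ 0x3 = 0xF.
C[2]: E(K, 0xF) = 0x2; 0xF ⊕ 0x2 = 0xD.
C[3]: E(K, 0xD) = 0x0; 0xF ⊕ 0x0 = 0xF.
C[4]: E(K, 0xF) = 0x2; 0xB ⊕ 0x2 = 0x9.
C[5]: E(K, 0x9) = 0xC; 0xC ⊕ 0xC = 0x0.

C[0] = 0x0, C[1] = 0xF, C[2] = 0xD, C[3] = 0xF, C[4] = 0x9, C[5] = 0x0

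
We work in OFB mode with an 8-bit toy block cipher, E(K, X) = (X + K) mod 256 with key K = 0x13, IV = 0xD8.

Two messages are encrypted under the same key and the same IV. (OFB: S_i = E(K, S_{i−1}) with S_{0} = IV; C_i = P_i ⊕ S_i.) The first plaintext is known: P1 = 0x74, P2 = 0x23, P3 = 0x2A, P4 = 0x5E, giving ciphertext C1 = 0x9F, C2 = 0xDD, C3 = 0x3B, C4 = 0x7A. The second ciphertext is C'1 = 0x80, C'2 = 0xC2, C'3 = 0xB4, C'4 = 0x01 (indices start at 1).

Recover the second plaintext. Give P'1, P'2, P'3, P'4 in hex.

In OFB with a reused IV, both messages share the same keystream S_i, so C_i ⊕ C'_i = P_i ⊕ P'_i and thus P'_i = P_i ⊕ C_i ⊕ C'_i.
P'1: 0x74 ⊕ 0x9F ⊕ 0x80 = 0x6B.
P'2: 0x23 ⊕ 0xDD ⊕ 0xC2 = 0x3C.
P'3: 0x2A ⊕ 0x3B ⊕ 0xB4 = 0xA5.
P'4: 0x5E ⊕ 0x7A ⊕ 0x01 = 0x25.

P'1 = 0x6B, P'2 = 0x3C, P'3 = 0xA5, P'4 = 0x25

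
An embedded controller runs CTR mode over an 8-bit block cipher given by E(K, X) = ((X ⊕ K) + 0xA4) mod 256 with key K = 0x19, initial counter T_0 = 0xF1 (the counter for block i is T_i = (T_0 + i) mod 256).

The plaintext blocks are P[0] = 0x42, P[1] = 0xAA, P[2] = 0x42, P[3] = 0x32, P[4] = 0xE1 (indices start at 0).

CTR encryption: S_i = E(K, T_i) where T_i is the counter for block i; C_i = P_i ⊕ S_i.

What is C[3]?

C[0]: T = 0xF1, S = E(K, T) = 0x8C; 0x42 ⊕ 0x8C = 0xCE.
C[1]: T = 0xF2, S = E(K, T) = 0x8F; 0xAA ⊕ 0x8F = 0x25.
C[2]: T = 0xF3, S = E(K, T) = 0x8E; 0x42 ⊕ 0x8E = 0xCC.
C[3]: T = 0xF4, S = E(K, T) = 0x91; 0x32 ⊕ 0x91 = 0xA3.

C[3] = 0xA3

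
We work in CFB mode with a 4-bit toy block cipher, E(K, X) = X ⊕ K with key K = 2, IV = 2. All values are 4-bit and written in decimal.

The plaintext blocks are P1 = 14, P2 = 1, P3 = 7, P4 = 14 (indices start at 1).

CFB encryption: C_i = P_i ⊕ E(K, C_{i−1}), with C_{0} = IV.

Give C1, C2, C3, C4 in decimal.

C1 = 14, C2 = 13, C3 = 8, C4 = 4

C1: E(K, 2) = 0; 14 ⊕ 0 = 14.
C2: E(K, 14) = 12; 1 ⊕ 12 = 13.
C3: E(K, 13) = 15; 7 ⊕ 15 = 8.
C4: E(K, 8) = 10; 14 ⊕ 10 = 4.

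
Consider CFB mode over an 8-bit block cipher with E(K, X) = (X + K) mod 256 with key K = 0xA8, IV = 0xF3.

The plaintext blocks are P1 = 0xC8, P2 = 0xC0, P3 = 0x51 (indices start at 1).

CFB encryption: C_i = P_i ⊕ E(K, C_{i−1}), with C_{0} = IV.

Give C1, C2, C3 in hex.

C1: E(K, 0xF3) = 0x9B; 0xC8 ⊕ 0x9B = 0x53.
C2: E(K, 0x53) = 0xFB; 0xC0 ⊕ 0xFB = 0x3B.
C3: E(K, 0x3B) = 0xE3; 0x51 ⊕ 0xE3 = 0xB2.

C1 = 0x53, C2 = 0x3B, C3 = 0xB2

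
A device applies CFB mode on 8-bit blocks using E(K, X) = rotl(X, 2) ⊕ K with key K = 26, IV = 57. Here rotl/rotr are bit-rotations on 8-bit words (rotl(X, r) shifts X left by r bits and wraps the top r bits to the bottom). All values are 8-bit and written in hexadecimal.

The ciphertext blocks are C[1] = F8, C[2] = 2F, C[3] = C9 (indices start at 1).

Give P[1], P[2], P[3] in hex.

CFB decryption: P_i = C_i ⊕ E(K, C_{i−1}), with C_{0} = IV.
P[1]: E(K, 57) = 7B; F8 ⊕ 7B = 83.
P[2]: E(K, F8) = C5; 2F ⊕ C5 = EA.
P[3]: E(K, 2F) = 9A; C9 ⊕ 9A = 53.

P[1] = 83, P[2] = EA, P[3] = 53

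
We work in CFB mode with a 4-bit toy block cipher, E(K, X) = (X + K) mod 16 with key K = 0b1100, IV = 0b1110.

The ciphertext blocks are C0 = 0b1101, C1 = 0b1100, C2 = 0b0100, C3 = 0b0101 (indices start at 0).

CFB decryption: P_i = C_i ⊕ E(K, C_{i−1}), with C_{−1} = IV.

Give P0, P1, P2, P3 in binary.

P0: E(K, 0b1110) = 0b1010; 0b1101 ⊕ 0b1010 = 0b0111.
P1: E(K, 0b1101) = 0b1001; 0b1100 ⊕ 0b1001 = 0b0101.
P2: E(K, 0b1100) = 0b1000; 0b0100 ⊕ 0b1000 = 0b1100.
P3: E(K, 0b0100) = 0b0000; 0b0101 ⊕ 0b0000 = 0b0101.

P0 = 0b0111, P1 = 0b0101, P2 = 0b1100, P3 = 0b0101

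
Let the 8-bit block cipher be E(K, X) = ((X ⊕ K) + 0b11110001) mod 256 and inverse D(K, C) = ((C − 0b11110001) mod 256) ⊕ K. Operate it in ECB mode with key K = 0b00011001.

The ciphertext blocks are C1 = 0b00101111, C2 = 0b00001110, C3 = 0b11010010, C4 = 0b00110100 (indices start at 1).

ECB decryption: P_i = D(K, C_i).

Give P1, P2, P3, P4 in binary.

P1 = 0b00100111, P2 = 0b00000100, P3 = 0b11111000, P4 = 0b01011010

P1: D(K, 0b00101111) = 0b00100111.
P2: D(K, 0b00001110) = 0b00000100.
P3: D(K, 0b11010010) = 0b11111000.
P4: D(K, 0b00110100) = 0b01011010.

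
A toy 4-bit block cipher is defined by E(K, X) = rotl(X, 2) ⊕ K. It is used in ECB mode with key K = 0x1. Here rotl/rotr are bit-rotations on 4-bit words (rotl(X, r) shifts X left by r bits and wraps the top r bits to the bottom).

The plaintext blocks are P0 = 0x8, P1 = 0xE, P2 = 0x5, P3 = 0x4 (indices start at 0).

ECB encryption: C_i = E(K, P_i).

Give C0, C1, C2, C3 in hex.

C0 = 0x3, C1 = 0xA, C2 = 0x4, C3 = 0x0

C0: E(K, 0x8) = 0x3.
C1: E(K, 0xE) = 0xA.
C2: E(K, 0x5) = 0x4.
C3: E(K, 0x4) = 0x0.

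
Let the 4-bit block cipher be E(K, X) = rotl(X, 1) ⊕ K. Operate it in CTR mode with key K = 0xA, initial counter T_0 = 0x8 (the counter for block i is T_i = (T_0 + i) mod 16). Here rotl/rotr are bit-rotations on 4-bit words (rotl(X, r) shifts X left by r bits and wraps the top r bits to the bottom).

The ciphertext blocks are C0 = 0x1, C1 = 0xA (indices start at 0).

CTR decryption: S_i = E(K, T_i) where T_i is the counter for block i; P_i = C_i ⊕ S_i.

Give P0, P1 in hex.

P0: T = 0x8, S = E(K, T) = 0xB; 0x1 ⊕ 0xB = 0xA.
P1: T = 0x9, S = E(K, T) = 0x9; 0xA ⊕ 0x9 = 0x3.

P0 = 0xA, P1 = 0x3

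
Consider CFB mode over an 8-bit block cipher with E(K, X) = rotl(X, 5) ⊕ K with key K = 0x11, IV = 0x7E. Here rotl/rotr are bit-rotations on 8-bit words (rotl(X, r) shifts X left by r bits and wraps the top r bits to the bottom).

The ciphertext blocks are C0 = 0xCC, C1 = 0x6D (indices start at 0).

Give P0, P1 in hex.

CFB decryption: P_i = C_i ⊕ E(K, C_{i−1}), with C_{−1} = IV.
P0: E(K, 0x7E) = 0xDE; 0xCC ⊕ 0xDE = 0x12.
P1: E(K, 0xCC) = 0x88; 0x6D ⊕ 0x88 = 0xE5.

P0 = 0x12, P1 = 0xE5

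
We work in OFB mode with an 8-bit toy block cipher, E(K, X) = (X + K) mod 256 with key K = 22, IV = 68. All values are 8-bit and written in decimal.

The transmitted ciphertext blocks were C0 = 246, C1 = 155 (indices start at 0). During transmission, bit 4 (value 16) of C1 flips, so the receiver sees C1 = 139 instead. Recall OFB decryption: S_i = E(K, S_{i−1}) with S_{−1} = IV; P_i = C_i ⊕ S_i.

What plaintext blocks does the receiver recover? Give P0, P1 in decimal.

P0 = 172, P1 = 251

Only C1 changed, to 139. In OFB, a change in C_i flips the same bit in P_i only; the keystream is unaffected. Decrypting the received ciphertext:
P0: S = E(K, 68) = 90; 246 ⊕ 90 = 172.
P1: S = E(K, 90) = 112; 139 ⊕ 112 = 251.
Blocks that differ from the original plaintext: P1.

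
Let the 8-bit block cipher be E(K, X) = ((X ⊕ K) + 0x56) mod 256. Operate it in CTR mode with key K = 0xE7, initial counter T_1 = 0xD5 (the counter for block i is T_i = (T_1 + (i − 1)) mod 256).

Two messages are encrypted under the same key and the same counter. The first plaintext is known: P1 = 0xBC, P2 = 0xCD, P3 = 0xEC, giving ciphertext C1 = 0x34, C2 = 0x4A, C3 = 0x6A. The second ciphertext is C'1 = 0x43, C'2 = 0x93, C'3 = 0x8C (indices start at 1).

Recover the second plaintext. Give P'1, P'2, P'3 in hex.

In CTR with a reused counter, both messages share the same keystream S_i, so C_i ⊕ C'_i = P_i ⊕ P'_i and thus P'_i = P_i ⊕ C_i ⊕ C'_i.
P'1: 0xBC ⊕ 0x34 ⊕ 0x43 = 0xCB.
P'2: 0xCD ⊕ 0x4A ⊕ 0x93 = 0x14.
P'3: 0xEC ⊕ 0x6A ⊕ 0x8C = 0x0A.

P'1 = 0xCB, P'2 = 0x14, P'3 = 0x0A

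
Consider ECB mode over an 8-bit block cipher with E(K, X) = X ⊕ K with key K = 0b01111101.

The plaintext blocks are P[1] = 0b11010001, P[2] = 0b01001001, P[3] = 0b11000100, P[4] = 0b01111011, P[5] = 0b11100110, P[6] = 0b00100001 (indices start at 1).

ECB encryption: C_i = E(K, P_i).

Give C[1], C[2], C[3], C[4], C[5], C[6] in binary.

C[1]: E(K, 0b11010001) = 0b10101100.
C[2]: E(K, 0b01001001) = 0b00110100.
C[3]: E(K, 0b11000100) = 0b10111001.
C[4]: E(K, 0b01111011) = 0b00000110.
C[5]: E(K, 0b11100110) = 0b10011011.
C[6]: E(K, 0b00100001) = 0b01011100.

C[1] = 0b10101100, C[2] = 0b00110100, C[3] = 0b10111001, C[4] = 0b00000110, C[5] = 0b10011011, C[6] = 0b01011100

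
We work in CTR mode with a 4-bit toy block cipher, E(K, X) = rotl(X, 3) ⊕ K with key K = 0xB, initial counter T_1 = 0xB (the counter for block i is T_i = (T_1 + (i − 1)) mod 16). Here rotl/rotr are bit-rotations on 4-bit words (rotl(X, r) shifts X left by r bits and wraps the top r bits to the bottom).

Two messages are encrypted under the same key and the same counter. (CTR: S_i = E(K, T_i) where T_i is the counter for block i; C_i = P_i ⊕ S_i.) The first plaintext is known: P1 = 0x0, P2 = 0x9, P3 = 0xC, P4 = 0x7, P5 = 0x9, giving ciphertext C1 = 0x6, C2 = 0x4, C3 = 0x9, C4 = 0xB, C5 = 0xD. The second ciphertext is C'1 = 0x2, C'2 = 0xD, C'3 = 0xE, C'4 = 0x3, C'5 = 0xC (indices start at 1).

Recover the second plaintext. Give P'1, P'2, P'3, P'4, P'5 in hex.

In CTR with a reused counter, both messages share the same keystream S_i, so C_i ⊕ C'_i = P_i ⊕ P'_i and thus P'_i = P_i ⊕ C_i ⊕ C'_i.
P'1: 0x0 ⊕ 0x6 ⊕ 0x2 = 0x4.
P'2: 0x9 ⊕ 0x4 ⊕ 0xD = 0x0.
P'3: 0xC ⊕ 0x9 ⊕ 0xE = 0xB.
P'4: 0x7 ⊕ 0xB ⊕ 0x3 = 0xF.
P'5: 0x9 ⊕ 0xD ⊕ 0xC = 0x8.

P'1 = 0x4, P'2 = 0x0, P'3 = 0xB, P'4 = 0xF, P'5 = 0x8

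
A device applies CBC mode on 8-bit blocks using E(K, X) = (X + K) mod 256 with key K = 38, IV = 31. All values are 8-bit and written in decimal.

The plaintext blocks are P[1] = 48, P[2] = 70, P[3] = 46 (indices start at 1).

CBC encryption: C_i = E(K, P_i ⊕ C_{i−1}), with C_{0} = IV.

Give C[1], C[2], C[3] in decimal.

C[1] = 85, C[2] = 57, C[3] = 61

C[1]: P[1] ⊕ 31 = 47; E(K, 47) = 85.
C[2]: P[2] ⊕ 85 = 19; E(K, 19) = 57.
C[3]: P[3] ⊕ 57 = 23; E(K, 23) = 61.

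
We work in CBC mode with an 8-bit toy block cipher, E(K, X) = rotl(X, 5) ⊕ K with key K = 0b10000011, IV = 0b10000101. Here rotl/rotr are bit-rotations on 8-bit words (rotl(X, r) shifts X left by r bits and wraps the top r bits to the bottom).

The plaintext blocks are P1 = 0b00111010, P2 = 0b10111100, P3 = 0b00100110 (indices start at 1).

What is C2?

C2 = 0b10011010

CBC encryption: C_i = E(K, P_i ⊕ C_{i−1}), with C_{0} = IV.
C1: P1 ⊕ 0b10000101 = 0b10111111; E(K, 0b10111111) = 0b01110100.
C2: P2 ⊕ 0b01110100 = 0b11001000; E(K, 0b11001000) = 0b10011010.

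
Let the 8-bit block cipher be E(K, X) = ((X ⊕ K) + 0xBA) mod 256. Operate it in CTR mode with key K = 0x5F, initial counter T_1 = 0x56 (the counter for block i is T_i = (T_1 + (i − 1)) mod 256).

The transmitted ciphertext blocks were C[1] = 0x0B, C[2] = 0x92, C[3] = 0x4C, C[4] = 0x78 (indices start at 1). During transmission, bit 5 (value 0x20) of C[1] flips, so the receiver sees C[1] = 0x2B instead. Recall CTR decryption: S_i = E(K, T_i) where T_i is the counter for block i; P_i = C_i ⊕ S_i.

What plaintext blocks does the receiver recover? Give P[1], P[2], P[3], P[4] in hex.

P[1] = 0xE8, P[2] = 0x50, P[3] = 0x8D, P[4] = 0xB8

Only C[1] changed, to 0x2B. In CTR, a change in C_i flips the same bit in P_i only; the keystream is unaffected. Decrypting the received ciphertext:
P[1]: T = 0x56, S = E(K, T) = 0xC3; 0x2B ⊕ 0xC3 = 0xE8.
P[2]: T = 0x57, S = E(K, T) = 0xC2; 0x92 ⊕ 0xC2 = 0x50.
P[3]: T = 0x58, S = E(K, T) = 0xC1; 0x4C ⊕ 0xC1 = 0x8D.
P[4]: T = 0x59, S = E(K, T) = 0xC0; 0x78 ⊕ 0xC0 = 0xB8.
Blocks that differ from the original plaintext: P[1].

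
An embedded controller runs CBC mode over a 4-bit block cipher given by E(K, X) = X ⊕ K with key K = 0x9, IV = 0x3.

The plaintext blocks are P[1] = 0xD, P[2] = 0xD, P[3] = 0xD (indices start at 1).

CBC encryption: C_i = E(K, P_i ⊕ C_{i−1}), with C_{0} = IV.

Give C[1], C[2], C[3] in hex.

C[1] = 0x7, C[2] = 0x3, C[3] = 0x7

C[1]: P[1] ⊕ 0x3 = 0xE; E(K, 0xE) = 0x7.
C[2]: P[2] ⊕ 0x7 = 0xA; E(K, 0xA) = 0x3.
C[3]: P[3] ⊕ 0x3 = 0xE; E(K, 0xE) = 0x7.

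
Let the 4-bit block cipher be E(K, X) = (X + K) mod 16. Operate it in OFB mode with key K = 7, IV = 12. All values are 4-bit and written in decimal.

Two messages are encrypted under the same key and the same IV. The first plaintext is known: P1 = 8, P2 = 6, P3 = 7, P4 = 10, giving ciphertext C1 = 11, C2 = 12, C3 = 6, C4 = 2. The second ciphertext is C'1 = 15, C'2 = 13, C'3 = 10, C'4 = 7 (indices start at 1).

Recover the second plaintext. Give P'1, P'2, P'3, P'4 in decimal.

P'1 = 12, P'2 = 7, P'3 = 11, P'4 = 15

In OFB with a reused IV, both messages share the same keystream S_i, so C_i ⊕ C'_i = P_i ⊕ P'_i and thus P'_i = P_i ⊕ C_i ⊕ C'_i.
P'1: 8 ⊕ 11 ⊕ 15 = 12.
P'2: 6 ⊕ 12 ⊕ 13 = 7.
P'3: 7 ⊕ 6 ⊕ 10 = 11.
P'4: 10 ⊕ 2 ⊕ 7 = 15.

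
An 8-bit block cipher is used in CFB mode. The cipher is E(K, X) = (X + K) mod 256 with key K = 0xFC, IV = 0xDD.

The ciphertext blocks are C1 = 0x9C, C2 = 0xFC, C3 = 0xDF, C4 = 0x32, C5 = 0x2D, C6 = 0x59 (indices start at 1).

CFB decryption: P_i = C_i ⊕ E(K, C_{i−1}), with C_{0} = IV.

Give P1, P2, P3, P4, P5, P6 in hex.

P1 = 0x45, P2 = 0x64, P3 = 0x27, P4 = 0xE9, P5 = 0x03, P6 = 0x70

P1: E(K, 0xDD) = 0xD9; 0x9C ⊕ 0xD9 = 0x45.
P2: E(K, 0x9C) = 0x98; 0xFC ⊕ 0x98 = 0x64.
P3: E(K, 0xFC) = 0xF8; 0xDF ⊕ 0xF8 = 0x27.
P4: E(K, 0xDF) = 0xDB; 0x32 ⊕ 0xDB = 0xE9.
P5: E(K, 0x32) = 0x2E; 0x2D ⊕ 0x2E = 0x03.
P6: E(K, 0x2D) = 0x29; 0x59 ⊕ 0x29 = 0x70.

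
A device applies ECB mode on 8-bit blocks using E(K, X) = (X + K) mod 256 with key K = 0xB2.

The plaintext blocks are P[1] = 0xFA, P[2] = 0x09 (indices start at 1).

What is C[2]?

C[2] = 0xBB

ECB encryption: C_i = E(K, P_i).
C[2]: E(K, 0x09) = 0xBB.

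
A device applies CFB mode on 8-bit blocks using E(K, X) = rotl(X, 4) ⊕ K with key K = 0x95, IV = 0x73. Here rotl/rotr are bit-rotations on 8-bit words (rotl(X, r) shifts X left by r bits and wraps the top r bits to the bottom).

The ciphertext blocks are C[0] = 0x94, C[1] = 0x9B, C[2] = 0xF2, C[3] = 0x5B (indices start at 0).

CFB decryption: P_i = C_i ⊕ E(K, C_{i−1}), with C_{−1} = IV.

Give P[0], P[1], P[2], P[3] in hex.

P[0] = 0x36, P[1] = 0x47, P[2] = 0xDE, P[3] = 0xE1

P[0]: E(K, 0x73) = 0xA2; 0x94 ⊕ 0xA2 = 0x36.
P[1]: E(K, 0x94) = 0xDC; 0x9B ⊕ 0xDC = 0x47.
P[2]: E(K, 0x9B) = 0x2C; 0xF2 ⊕ 0x2C = 0xDE.
P[3]: E(K, 0xF2) = 0xBA; 0x5B ⊕ 0xBA = 0xE1.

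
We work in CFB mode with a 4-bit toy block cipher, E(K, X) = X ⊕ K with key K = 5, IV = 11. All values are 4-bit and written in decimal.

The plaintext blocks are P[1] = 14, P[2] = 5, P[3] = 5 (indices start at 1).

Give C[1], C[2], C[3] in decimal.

C[1] = 0, C[2] = 0, C[3] = 0

CFB encryption: C_i = P_i ⊕ E(K, C_{i−1}), with C_{0} = IV.
C[1]: E(K, 11) = 14; 14 ⊕ 14 = 0.
C[2]: E(K, 0) = 5; 5 ⊕ 5 = 0.
C[3]: E(K, 0) = 5; 5 ⊕ 5 = 0.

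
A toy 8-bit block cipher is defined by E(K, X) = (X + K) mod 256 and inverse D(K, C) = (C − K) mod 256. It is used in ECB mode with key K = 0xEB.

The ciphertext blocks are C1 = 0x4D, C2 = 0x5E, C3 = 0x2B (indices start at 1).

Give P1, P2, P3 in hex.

P1 = 0x62, P2 = 0x73, P3 = 0x40

ECB decryption: P_i = D(K, C_i).
P1: D(K, 0x4D) = 0x62.
P2: D(K, 0x5E) = 0x73.
P3: D(K, 0x2B) = 0x40.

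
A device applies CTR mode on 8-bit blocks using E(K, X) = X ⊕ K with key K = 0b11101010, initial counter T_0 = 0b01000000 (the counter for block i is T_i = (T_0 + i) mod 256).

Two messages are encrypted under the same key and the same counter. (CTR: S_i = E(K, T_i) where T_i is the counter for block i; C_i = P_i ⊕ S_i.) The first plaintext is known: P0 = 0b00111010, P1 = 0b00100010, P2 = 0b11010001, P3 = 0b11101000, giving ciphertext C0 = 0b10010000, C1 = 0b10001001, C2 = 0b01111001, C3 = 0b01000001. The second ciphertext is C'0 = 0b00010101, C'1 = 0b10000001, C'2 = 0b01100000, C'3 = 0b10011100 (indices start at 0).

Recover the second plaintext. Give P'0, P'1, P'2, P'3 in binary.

P'0 = 0b10111111, P'1 = 0b00101010, P'2 = 0b11001000, P'3 = 0b00110101

In CTR with a reused counter, both messages share the same keystream S_i, so C_i ⊕ C'_i = P_i ⊕ P'_i and thus P'_i = P_i ⊕ C_i ⊕ C'_i.
P'0: 0b00111010 ⊕ 0b10010000 ⊕ 0b00010101 = 0b10111111.
P'1: 0b00100010 ⊕ 0b10001001 ⊕ 0b10000001 = 0b00101010.
P'2: 0b11010001 ⊕ 0b01111001 ⊕ 0b01100000 = 0b11001000.
P'3: 0b11101000 ⊕ 0b01000001 ⊕ 0b10011100 = 0b00110101.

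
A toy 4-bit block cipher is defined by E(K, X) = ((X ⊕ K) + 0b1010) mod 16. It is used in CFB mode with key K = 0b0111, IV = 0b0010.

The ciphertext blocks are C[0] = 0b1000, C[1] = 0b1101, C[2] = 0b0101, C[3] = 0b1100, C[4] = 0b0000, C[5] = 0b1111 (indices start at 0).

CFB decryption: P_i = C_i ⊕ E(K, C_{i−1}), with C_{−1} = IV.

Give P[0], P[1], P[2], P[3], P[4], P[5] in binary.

P[0] = 0b0111, P[1] = 0b0100, P[2] = 0b0001, P[3] = 0b0000, P[4] = 0b0101, P[5] = 0b1110

P[0]: E(K, 0b0010) = 0b1111; 0b1000 ⊕ 0b1111 = 0b0111.
P[1]: E(K, 0b1000) = 0b1001; 0b1101 ⊕ 0b1001 = 0b0100.
P[2]: E(K, 0b1101) = 0b0100; 0b0101 ⊕ 0b0100 = 0b0001.
P[3]: E(K, 0b0101) = 0b1100; 0b1100 ⊕ 0b1100 = 0b0000.
P[4]: E(K, 0b1100) = 0b0101; 0b0000 ⊕ 0b0101 = 0b0101.
P[5]: E(K, 0b0000) = 0b0001; 0b1111 ⊕ 0b0001 = 0b1110.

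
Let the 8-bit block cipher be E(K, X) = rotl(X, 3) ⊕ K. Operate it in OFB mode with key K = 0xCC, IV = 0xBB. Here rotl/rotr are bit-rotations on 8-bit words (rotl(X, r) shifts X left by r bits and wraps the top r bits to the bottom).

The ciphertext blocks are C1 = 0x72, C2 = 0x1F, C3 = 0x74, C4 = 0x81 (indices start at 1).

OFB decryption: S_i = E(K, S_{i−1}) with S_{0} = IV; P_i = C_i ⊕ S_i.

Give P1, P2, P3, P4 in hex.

P1 = 0x63, P2 = 0x5B, P3 = 0x9A, P4 = 0x3A

P1: S = E(K, 0xBB) = 0x11; 0x72 ⊕ 0x11 = 0x63.
P2: S = E(K, 0x11) = 0x44; 0x1F ⊕ 0x44 = 0x5B.
P3: S = E(K, 0x44) = 0xEE; 0x74 ⊕ 0xEE = 0x9A.
P4: S = E(K, 0xEE) = 0xBB; 0x81 ⊕ 0xBB = 0x3A.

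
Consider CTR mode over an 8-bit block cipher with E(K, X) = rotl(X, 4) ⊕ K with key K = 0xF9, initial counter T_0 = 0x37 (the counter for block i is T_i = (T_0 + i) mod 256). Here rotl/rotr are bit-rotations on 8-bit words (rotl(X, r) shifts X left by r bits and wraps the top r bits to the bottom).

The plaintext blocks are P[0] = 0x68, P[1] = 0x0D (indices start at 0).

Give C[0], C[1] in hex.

C[0] = 0xE2, C[1] = 0x77

CTR encryption: S_i = E(K, T_i) where T_i is the counter for block i; C_i = P_i ⊕ S_i.
C[0]: T = 0x37, S = E(K, T) = 0x8A; 0x68 ⊕ 0x8A = 0xE2.
C[1]: T = 0x38, S = E(K, T) = 0x7A; 0x0D ⊕ 0x7A = 0x77.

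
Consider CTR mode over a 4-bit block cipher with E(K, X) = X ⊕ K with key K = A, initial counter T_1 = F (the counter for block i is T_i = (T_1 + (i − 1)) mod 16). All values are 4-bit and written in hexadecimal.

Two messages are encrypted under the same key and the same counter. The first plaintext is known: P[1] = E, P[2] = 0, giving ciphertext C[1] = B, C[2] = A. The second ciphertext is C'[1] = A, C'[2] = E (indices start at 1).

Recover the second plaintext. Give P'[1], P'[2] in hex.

In CTR with a reused counter, both messages share the same keystream S_i, so C_i ⊕ C'_i = P_i ⊕ P'_i and thus P'_i = P_i ⊕ C_i ⊕ C'_i.
P'[1]: E ⊕ B ⊕ A = F.
P'[2]: 0 ⊕ A ⊕ E = 4.

P'[1] = F, P'[2] = 4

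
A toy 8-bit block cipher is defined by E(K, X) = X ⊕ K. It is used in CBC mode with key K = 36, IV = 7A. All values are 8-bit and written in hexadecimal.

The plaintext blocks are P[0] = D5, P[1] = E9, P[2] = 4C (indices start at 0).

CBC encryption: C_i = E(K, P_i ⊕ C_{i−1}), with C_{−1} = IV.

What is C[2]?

C[2] = 3C

C[0]: P[0] ⊕ 7A = AF; E(K, AF) = 99.
C[1]: P[1] ⊕ 99 = 70; E(K, 70) = 46.
C[2]: P[2] ⊕ 46 = 0A; E(K, 0A) = 3C.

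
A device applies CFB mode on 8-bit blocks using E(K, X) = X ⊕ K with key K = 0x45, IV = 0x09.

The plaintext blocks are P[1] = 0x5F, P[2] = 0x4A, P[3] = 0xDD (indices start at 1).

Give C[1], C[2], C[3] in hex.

C[1] = 0x13, C[2] = 0x1C, C[3] = 0x84

CFB encryption: C_i = P_i ⊕ E(K, C_{i−1}), with C_{0} = IV.
C[1]: E(K, 0x09) = 0x4C; 0x5F ⊕ 0x4C = 0x13.
C[2]: E(K, 0x13) = 0x56; 0x4A ⊕ 0x56 = 0x1C.
C[3]: E(K, 0x1C) = 0x59; 0xDD ⊕ 0x59 = 0x84.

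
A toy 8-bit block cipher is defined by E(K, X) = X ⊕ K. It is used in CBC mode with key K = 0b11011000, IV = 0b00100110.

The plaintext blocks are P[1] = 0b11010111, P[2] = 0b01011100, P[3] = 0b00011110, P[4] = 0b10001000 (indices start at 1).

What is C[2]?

CBC encryption: C_i = E(K, P_i ⊕ C_{i−1}), with C_{0} = IV.
C[1]: P[1] ⊕ 0b00100110 = 0b11110001; E(K, 0b11110001) = 0b00101001.
C[2]: P[2] ⊕ 0b00101001 = 0b01110101; E(K, 0b01110101) = 0b10101101.

C[2] = 0b10101101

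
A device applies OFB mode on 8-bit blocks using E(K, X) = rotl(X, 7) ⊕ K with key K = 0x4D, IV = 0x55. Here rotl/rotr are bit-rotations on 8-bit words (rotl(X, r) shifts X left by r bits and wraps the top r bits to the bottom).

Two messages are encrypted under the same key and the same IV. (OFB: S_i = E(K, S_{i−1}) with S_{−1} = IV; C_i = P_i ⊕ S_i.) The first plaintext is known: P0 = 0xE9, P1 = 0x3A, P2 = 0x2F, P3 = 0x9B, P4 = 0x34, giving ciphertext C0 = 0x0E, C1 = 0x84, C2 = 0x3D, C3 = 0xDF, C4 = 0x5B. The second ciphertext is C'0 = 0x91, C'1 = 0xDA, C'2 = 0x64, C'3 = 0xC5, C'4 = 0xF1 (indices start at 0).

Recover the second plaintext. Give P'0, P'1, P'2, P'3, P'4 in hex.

P'0 = 0x76, P'1 = 0x64, P'2 = 0x76, P'3 = 0x81, P'4 = 0x9E

In OFB with a reused IV, both messages share the same keystream S_i, so C_i ⊕ C'_i = P_i ⊕ P'_i and thus P'_i = P_i ⊕ C_i ⊕ C'_i.
P'0: 0xE9 ⊕ 0x0E ⊕ 0x91 = 0x76.
P'1: 0x3A ⊕ 0x84 ⊕ 0xDA = 0x64.
P'2: 0x2F ⊕ 0x3D ⊕ 0x64 = 0x76.
P'3: 0x9B ⊕ 0xDF ⊕ 0xC5 = 0x81.
P'4: 0x34 ⊕ 0x5B ⊕ 0xF1 = 0x9E.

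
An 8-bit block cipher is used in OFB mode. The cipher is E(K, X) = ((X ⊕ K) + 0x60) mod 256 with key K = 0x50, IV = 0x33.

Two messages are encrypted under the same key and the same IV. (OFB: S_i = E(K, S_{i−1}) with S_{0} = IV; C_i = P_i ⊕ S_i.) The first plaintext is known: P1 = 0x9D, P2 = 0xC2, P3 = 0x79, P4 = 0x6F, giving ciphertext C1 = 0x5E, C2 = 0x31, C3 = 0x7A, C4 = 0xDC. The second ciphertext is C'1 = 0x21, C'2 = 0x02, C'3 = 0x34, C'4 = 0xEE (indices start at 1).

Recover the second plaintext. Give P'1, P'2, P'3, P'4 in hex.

In OFB with a reused IV, both messages share the same keystream S_i, so C_i ⊕ C'_i = P_i ⊕ P'_i and thus P'_i = P_i ⊕ C_i ⊕ C'_i.
P'1: 0x9D ⊕ 0x5E ⊕ 0x21 = 0xE2.
P'2: 0xC2 ⊕ 0x31 ⊕ 0x02 = 0xF1.
P'3: 0x79 ⊕ 0x7A ⊕ 0x34 = 0x37.
P'4: 0x6F ⊕ 0xDC ⊕ 0xEE = 0x5D.

P'1 = 0xE2, P'2 = 0xF1, P'3 = 0x37, P'4 = 0x5D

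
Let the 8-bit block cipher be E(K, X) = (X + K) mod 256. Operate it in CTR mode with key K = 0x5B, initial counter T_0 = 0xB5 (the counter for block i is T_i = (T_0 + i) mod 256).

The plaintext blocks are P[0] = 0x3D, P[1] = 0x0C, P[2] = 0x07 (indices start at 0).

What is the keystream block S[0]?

CTR encryption: S_i = E(K, T_i) where T_i is the counter for block i; C_i = P_i ⊕ S_i.
C[0]: T = 0xB5, S = E(K, T) = 0x10; 0x3D ⊕ 0x10 = 0x2D.
So S[0] = 0x10.

0x10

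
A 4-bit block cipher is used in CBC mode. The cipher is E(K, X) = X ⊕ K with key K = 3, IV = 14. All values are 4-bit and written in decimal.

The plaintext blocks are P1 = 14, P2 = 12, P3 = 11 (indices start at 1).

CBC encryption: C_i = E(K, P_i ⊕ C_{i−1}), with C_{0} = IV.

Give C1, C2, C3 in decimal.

C1: P1 ⊕ 14 = 0; E(K, 0) = 3.
C2: P2 ⊕ 3 = 15; E(K, 15) = 12.
C3: P3 ⊕ 12 = 7; E(K, 7) = 4.

C1 = 3, C2 = 12, C3 = 4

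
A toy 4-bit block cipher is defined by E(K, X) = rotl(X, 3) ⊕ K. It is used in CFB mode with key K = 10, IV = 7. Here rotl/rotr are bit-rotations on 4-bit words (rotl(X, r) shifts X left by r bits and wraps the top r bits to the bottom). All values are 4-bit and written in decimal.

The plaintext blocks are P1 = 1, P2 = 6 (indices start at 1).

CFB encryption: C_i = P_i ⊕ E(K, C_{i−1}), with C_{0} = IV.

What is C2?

C2 = 12

C1: E(K, 7) = 1; 1 ⊕ 1 = 0.
C2: E(K, 0) = 10; 6 ⊕ 10 = 12.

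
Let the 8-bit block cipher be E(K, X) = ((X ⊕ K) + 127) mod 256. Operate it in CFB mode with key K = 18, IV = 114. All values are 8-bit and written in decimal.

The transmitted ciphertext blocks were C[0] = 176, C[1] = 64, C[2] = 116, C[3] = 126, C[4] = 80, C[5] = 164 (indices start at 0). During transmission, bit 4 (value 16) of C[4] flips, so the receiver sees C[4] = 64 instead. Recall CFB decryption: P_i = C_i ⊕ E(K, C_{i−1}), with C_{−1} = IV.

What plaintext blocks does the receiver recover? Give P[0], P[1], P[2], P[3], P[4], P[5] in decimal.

P[0] = 111, P[1] = 97, P[2] = 165, P[3] = 155, P[4] = 171, P[5] = 117

Only C[4] changed, to 64. In CFB, a change in C_i flips the same bit in P_i and garbles P_{i+1}. Decrypting the received ciphertext:
P[0]: E(K, 114) = 223; 176 ⊕ 223 = 111.
P[1]: E(K, 176) = 33; 64 ⊕ 33 = 97.
P[2]: E(K, 64) = 209; 116 ⊕ 209 = 165.
P[3]: E(K, 116) = 229; 126 ⊕ 229 = 155.
P[4]: E(K, 126) = 235; 64 ⊕ 235 = 171.
P[5]: E(K, 64) = 209; 164 ⊕ 209 = 117.
Blocks that differ from the original plaintext: P[4], P[5].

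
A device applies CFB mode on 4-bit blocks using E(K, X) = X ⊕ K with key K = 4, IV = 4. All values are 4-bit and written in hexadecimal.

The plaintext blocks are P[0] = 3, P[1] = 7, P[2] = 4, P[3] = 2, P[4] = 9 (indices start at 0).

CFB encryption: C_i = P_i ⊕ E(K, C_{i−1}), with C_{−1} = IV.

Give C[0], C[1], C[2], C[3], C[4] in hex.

C[0] = 3, C[1] = 0, C[2] = 0, C[3] = 6, C[4] = B

C[0]: E(K, 4) = 0; 3 ⊕ 0 = 3.
C[1]: E(K, 3) = 7; 7 ⊕ 7 = 0.
C[2]: E(K, 0) = 4; 4 ⊕ 4 = 0.
C[3]: E(K, 0) = 4; 2 ⊕ 4 = 6.
C[4]: E(K, 6) = 2; 9 ⊕ 2 = B.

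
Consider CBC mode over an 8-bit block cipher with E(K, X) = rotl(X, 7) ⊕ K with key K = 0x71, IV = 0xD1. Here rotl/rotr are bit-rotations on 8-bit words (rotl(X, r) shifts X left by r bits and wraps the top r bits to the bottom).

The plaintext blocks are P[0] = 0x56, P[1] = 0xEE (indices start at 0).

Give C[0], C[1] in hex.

C[0] = 0xB2, C[1] = 0x5F

CBC encryption: C_i = E(K, P_i ⊕ C_{i−1}), with C_{−1} = IV.
C[0]: P[0] ⊕ 0xD1 = 0x87; E(K, 0x87) = 0xB2.
C[1]: P[1] ⊕ 0xB2 = 0x5C; E(K, 0x5C) = 0x5F.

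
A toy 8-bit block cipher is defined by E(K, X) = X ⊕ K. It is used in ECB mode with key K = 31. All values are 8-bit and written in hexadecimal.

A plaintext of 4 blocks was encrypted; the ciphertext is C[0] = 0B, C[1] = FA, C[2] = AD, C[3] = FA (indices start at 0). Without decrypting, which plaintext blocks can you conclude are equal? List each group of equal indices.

P[1] = P[3]

ECB encrypts each block independently with the same key, so equal ciphertext blocks imply equal plaintext blocks.
C[1] = C[3] = FA, so P[1] = P[3].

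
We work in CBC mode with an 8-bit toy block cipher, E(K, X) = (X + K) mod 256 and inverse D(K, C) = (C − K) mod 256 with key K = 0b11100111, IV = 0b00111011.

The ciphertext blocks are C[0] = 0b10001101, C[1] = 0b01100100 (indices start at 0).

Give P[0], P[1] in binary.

CBC decryption: P_i = D(K, C_i) ⊕ C_{i−1}, with C_{−1} = IV.
P[0]: D(K, 0b10001101) = 0b10100110; 0b10100110 ⊕ 0b00111011 = 0b10011101.
P[1]: D(K, 0b01100100) = 0b01111101; 0b01111101 ⊕ 0b10001101 = 0b11110000.

P[0] = 0b10011101, P[1] = 0b11110000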